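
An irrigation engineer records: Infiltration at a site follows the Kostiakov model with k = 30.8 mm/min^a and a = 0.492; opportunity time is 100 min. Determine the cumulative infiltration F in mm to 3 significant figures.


Approach: apply the Kostiakov infiltration equation, F = k*t^a.
F = 30.8 * 100^0.492 = 297 mm
Therefore the cumulative infiltration F = 297 mm.


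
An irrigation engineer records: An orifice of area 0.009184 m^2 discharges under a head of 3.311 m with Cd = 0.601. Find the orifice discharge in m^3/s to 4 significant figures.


Approach: apply the orifice equation, Q = Cd*A*sqrt(2*g*h).
Q = 0.601 * 0.009184 * sqrt(2*9.81*3.311) = 0.04449 m^3/s
Therefore the orifice discharge = 0.04449 m^3/s.


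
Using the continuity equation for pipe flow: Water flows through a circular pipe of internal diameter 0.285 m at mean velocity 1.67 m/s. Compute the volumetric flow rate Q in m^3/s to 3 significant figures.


Approach: apply the continuity equation for pipe flow, Q = A * v with A = pi*(D/2)^2.
A = pi*(0.285/2)^2 = 0.063794 m^2
Q = 0.063794 * 1.67 = 0.107 m^3/s
Therefore the volumetric flow rate Q = 0.107 m^3/s.


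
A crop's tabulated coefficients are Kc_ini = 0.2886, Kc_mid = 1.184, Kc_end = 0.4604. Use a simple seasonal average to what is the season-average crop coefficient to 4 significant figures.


Approach: apply a simple seasonal average, Kc_avg = (Kc_ini + Kc_mid + Kc_end)/3.
Kc_avg = (0.2886 + 1.184 + 0.4604)/3 = 0.6443
Therefore the season-average crop coefficient = 0.6443.


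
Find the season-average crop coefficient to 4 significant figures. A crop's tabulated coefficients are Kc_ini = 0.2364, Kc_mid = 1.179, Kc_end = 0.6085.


Approach: apply a simple seasonal average, Kc_avg = (Kc_ini + Kc_mid + Kc_end)/3.
Kc_avg = (0.2364 + 1.179 + 0.6085)/3 = 0.6746
Therefore the season-average crop coefficient = 0.6746.


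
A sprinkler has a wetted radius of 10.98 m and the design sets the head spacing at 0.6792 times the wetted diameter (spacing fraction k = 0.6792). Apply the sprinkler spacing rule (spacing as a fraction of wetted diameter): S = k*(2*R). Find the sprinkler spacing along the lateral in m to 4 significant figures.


S = 0.6792 * (2 * 10.98) = 14.92 m
Therefore the sprinkler spacing along the lateral = 14.92 m.


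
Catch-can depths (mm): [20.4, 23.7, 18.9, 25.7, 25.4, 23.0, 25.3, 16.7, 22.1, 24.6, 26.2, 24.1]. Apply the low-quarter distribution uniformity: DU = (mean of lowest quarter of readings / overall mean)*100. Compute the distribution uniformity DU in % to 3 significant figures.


sorted lowest 3 of 12: [16.7, 18.9, 20.4] -> mean = 18.667 mm
overall mean = 23.008 mm
DU = (18.667/23.008)*100 = 81.1 %
Therefore the distribution uniformity DU = 81.1 %.


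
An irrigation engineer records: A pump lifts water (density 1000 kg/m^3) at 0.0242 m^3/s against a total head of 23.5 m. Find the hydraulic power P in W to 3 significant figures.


Approach: apply the hydraulic power relation, P = rho*g*Q*H.
P = 1000 * 9.81 * 0.0242 * 23.5 = 5580 W
Therefore the hydraulic power P = 5580 W.


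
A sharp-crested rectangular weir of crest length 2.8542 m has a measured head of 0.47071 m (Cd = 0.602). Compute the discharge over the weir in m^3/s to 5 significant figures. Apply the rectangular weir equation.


Approach: apply the rectangular weir equation, Q = (2/3)*Cd*L*sqrt(2g)*H^1.5.
Q = (2/3)*0.602*2.8542*sqrt(2*9.81)*0.47071^1.5 = 1.6386 m^3/s
Therefore the discharge over the weir = 1.6386 m^3/s.


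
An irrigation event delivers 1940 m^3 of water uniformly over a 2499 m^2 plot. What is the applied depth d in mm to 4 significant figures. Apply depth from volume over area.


Approach: apply depth from volume over area, d = (V/A)*1000.
d = (1940 / 2499) * 1000 = 776.3 mm
Therefore the applied depth d = 776.3 mm.


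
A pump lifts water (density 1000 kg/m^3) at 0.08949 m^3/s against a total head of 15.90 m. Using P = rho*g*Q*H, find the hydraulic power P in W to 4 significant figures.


P = 1000 * 9.81 * 0.08949 * 15.90 = 13960 W
Therefore the hydraulic power P = 13960 W.


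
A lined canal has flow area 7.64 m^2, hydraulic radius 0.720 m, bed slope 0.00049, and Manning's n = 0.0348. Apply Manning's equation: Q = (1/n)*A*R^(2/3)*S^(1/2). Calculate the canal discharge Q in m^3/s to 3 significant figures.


Q = (1/0.0348) * 7.64 * 0.720^(2/3) * 0.00049^(1/2) = 3.90 m^3/s
Therefore the canal discharge Q = 3.90 m^3/s.


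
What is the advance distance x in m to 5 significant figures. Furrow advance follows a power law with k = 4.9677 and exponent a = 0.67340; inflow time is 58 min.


Approach: apply the power-law advance function, x = k*t^a.
x = 4.9677 * 58^0.67340 = 76.498 m
Therefore the advance distance x = 76.498 m.


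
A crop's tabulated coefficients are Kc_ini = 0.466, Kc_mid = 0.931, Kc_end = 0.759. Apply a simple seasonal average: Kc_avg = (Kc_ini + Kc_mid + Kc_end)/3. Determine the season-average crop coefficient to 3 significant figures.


Kc_avg = (0.466 + 0.931 + 0.759)/3 = 0.719
Therefore the season-average crop coefficient = 0.719.


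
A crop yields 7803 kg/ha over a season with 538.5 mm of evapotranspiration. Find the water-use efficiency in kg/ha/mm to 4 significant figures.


Approach: apply the water-use efficiency ratio, WUE = yield/ET.
WUE = 7803 / 538.5 = 14.49 kg/ha/mm
Therefore the water-use efficiency = 14.49 kg/ha/mm.


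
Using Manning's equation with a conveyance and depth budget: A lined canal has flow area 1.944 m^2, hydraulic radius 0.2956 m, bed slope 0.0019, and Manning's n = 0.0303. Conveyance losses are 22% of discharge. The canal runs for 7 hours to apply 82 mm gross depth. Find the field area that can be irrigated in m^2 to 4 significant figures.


Approach: apply Manning's equation with a conveyance and depth budget, Q = (1/n)*A*R^(2/3)*S^(1/2); Q_field = Q*(1-loss); Area = Q_field*t/(d/1000).
Step 1 — canal discharge (Manning's equation):
  Q = (1/0.0303) * 1.944 * 0.2956^(2/3) * 0.0019^(1/2) = 1.24099 m^3/s
Step 2 — delivered flow: Q_field = 1.24099*(1 - 22/100) = 0.967969 m^3/s
Step 3 — volume delivered: V = 0.967969 * 7*3600 = 24392.8 m^3
Step 4 — area served: A = V / (depth/1000) = 24392.8 / 0.082 = 297500 m^2
Therefore the field area that can be irrigated = 297500 m^2.


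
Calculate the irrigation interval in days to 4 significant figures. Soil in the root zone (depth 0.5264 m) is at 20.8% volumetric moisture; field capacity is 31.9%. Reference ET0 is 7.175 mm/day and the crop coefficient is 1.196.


Approach: apply soil-water budget scheduling, SMD = (FC-theta)/100*depth*1000; ETc = ET0*Kc; interval = SMD/ETc.
Step 1 — soil moisture deficit:
  SMD = (31.9 - 20.8)/100 * 0.5264 * 1000 = 58.4304 mm
Step 2 — daily crop ET (ETc = ET0*Kc):
  ETc = 7.175 * 1.196 = 8.58130 mm/day
Step 3 — irrigation interval (SMD/ETc):
  interval = 58.4304 / 8.58130 = 6.809 days
Therefore the irrigation interval = 6.809 days.


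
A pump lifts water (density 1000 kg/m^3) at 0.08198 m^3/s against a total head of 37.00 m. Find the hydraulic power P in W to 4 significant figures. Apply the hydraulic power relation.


Approach: apply the hydraulic power relation, P = rho*g*Q*H.
P = 1000 * 9.81 * 0.08198 * 37.00 = 29760 W
Therefore the hydraulic power P = 29760 W.


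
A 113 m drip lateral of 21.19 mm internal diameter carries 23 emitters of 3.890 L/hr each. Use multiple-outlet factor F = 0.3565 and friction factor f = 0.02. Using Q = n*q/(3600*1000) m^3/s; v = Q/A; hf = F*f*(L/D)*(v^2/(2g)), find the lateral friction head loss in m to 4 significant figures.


Q = 23*3.890/(3600*1000) = 2.48528e-05 m^3/s
A = pi*(21.19e-3/2)^2 = 3.52656e-04 m^2, so v = Q/A = 0.0704731 m/s
hf = 0.3565*0.02*(113/0.02119)*(0.0704731^2/(2*9.81)) = 0.009625 m
Therefore the lateral friction head loss = 0.009625 m.


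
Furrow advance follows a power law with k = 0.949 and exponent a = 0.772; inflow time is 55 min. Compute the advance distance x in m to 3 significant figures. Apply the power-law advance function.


Approach: apply the power-law advance function, x = k*t^a.
x = 0.949 * 55^0.772 = 20.9 m
Therefore the advance distance x = 20.9 m.


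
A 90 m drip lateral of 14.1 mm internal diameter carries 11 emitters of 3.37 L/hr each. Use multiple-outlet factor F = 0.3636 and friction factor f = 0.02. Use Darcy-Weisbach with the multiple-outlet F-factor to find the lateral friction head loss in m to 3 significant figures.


Approach: apply Darcy-Weisbach with the multiple-outlet F-factor, Q = n*q/(3600*1000) m^3/s; v = Q/A; hf = F*f*(L/D)*(v^2/(2g)).
Q = 11*3.37/(3600*1000) = 1.0297e-05 m^3/s
A = pi*(14.1e-3/2)^2 = 1.5615e-04 m^2, so v = Q/A = 0.065947 m/s
hf = 0.3636*0.02*(90/0.0141)*(0.065947^2/(2*9.81)) = 0.0103 m
Therefore the lateral friction head loss = 0.0103 m.


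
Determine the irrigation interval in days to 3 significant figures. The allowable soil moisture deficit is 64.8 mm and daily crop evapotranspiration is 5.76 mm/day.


Approach: apply the irrigation interval relation, interval = SMD / ETc.
interval = 64.8 / 5.76 = 11.2 days
Therefore the irrigation interval = 11.2 days.


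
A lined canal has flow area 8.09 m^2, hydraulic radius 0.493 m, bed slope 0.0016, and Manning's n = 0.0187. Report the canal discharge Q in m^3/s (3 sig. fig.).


Approach: apply Manning's equation, Q = (1/n)*A*R^(2/3)*S^(1/2).
Q = (1/0.0187) * 8.09 * 0.493^(2/3) * 0.0016^(1/2) = 10.8 m^3/s
Therefore the canal discharge Q = 10.8 m^3/s.


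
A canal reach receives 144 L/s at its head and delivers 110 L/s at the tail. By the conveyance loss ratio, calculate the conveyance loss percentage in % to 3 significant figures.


Approach: apply the conveyance loss ratio, loss% = ((Q_head - Q_tail)/Q_head)*100.
loss = ((144 - 110)/144)*100 = 23.6 %
Therefore the conveyance loss percentage = 23.6 %.


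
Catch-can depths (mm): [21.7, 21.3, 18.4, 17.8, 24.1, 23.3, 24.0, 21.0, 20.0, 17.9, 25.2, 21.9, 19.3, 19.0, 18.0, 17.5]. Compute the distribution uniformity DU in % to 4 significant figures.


Approach: apply the low-quarter distribution uniformity, DU = (mean of lowest quarter of readings / overall mean)*100.
sorted lowest 4 of 16: [17.5, 17.8, 17.9, 18.0] -> mean = 17.8000 mm
overall mean = 20.6500 mm
DU = (17.8000/20.6500)*100 = 86.20 %
Therefore the distribution uniformity DU = 86.20 %.


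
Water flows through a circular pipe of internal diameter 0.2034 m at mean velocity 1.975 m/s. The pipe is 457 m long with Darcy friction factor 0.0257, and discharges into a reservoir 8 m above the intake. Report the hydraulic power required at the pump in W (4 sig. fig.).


Approach: apply continuity + Darcy-Weisbach + hydraulic power, Q = A*v; hf = f*(L/D)*(v^2/(2g)); H = static + hf; P = rho*g*Q*H.
Step 1 — flow rate (continuity, Q = A*v):
  A = pi*(0.2034/2)^2 = 0.0324931 m^2
  Q = 0.0324931 * 1.975 = 0.0641740 m^3/s
Step 2 — friction head loss (Darcy-Weisbach):
  hf = 0.0257 * (457/0.2034) * (1.975^2 / (2*9.81))
  hf = 11.4798 m
Step 3 — total head: H = 8 + 11.4798 = 19.4798 m
Step 4 — hydraulic power (P = rho*g*Q*H):
  P = 1000 * 9.81 * 0.0641740 * 19.4798 = 12260 W
Therefore the hydraulic power required at the pump = 12260 W.


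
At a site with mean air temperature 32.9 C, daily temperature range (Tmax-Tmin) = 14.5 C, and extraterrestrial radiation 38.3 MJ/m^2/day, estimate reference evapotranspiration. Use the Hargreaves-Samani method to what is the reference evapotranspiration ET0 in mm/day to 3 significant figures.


Approach: apply the Hargreaves-Samani method, ET0 = 0.0023*(Tmean+17.8)*sqrt(Tmax-Tmin)*0.408*Ra.
ET0 = 0.0023*(32.9+17.8)*sqrt(14.5)*0.408*38.3 = 6.94 mm/day
Therefore the reference evapotranspiration ET0 = 6.94 mm/day.


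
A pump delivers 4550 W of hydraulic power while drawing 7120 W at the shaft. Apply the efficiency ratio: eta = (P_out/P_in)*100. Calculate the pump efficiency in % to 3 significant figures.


eta = (4550 / 7120) * 100 = 63.9 %
Therefore the pump efficiency = 63.9 %.


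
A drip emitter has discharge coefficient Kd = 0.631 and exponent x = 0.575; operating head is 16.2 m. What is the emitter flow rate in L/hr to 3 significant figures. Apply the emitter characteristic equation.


Approach: apply the emitter characteristic equation, q = Kd * h^x.
q = 0.631 * 16.2^0.575 = 3.13 L/hr
Therefore the emitter flow rate = 3.13 L/hr.


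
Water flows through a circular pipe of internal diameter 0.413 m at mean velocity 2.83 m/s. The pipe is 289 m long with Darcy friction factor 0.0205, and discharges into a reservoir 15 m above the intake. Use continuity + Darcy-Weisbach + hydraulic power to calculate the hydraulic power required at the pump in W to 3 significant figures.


Approach: apply continuity + Darcy-Weisbach + hydraulic power, Q = A*v; hf = f*(L/D)*(v^2/(2g)); H = static + hf; P = rho*g*Q*H.
Step 1 — flow rate (continuity, Q = A*v):
  A = pi*(0.413/2)^2 = 0.13396 m^2
  Q = 0.13396 * 2.83 = 0.37912 m^3/s
Step 2 — friction head loss (Darcy-Weisbach):
  hf = 0.0205 * (289/0.413) * (2.83^2 / (2*9.81))
  hf = 5.8557 m
Step 3 — total head: H = 15 + 5.8557 = 20.856 m
Step 4 — hydraulic power (P = rho*g*Q*H):
  P = 1000 * 9.81 * 0.37912 * 20.856 = 77600 W
Therefore the hydraulic power required at the pump = 77600 W.


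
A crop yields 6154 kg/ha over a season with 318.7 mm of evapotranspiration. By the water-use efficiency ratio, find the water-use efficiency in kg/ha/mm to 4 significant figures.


Approach: apply the water-use efficiency ratio, WUE = yield/ET.
WUE = 6154 / 318.7 = 19.31 kg/ha/mm
Therefore the water-use efficiency = 19.31 kg/ha/mm.


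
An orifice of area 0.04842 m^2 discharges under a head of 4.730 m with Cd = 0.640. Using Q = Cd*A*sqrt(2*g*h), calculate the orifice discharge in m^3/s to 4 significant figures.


Q = 0.640 * 0.04842 * sqrt(2*9.81*4.730) = 0.2985 m^3/s
Therefore the orifice discharge = 0.2985 m^3/s.


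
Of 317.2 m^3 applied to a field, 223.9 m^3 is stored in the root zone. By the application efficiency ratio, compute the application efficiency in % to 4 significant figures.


Approach: apply the application efficiency ratio, Ea = (stored/applied)*100.
Ea = (223.9/317.2)*100 = 70.59 %
Therefore the application efficiency = 70.59 %.


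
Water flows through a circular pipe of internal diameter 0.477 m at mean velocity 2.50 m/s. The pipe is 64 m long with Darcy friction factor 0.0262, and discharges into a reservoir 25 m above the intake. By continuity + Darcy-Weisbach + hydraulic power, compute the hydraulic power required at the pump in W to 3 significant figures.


Approach: apply continuity + Darcy-Weisbach + hydraulic power, Q = A*v; hf = f*(L/D)*(v^2/(2g)); H = static + hf; P = rho*g*Q*H.
Step 1 — flow rate (continuity, Q = A*v):
  A = pi*(0.477/2)^2 = 0.17870 m^2
  Q = 0.17870 * 2.50 = 0.44675 m^3/s
Step 2 — friction head loss (Darcy-Weisbach):
  hf = 0.0262 * (64/0.477) * (2.50^2 / (2*9.81))
  hf = 1.1198 m
Step 3 — total head: H = 25 + 1.1198 = 26.120 m
Step 4 — hydraulic power (P = rho*g*Q*H):
  P = 1000 * 9.81 * 0.44675 * 26.120 = 114000 W
Therefore the hydraulic power required at the pump = 114000 W.


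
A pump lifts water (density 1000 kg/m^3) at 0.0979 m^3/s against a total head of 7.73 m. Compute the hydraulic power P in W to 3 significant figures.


Approach: apply the hydraulic power relation, P = rho*g*Q*H.
P = 1000 * 9.81 * 0.0979 * 7.73 = 7420 W
Therefore the hydraulic power P = 7420 W.


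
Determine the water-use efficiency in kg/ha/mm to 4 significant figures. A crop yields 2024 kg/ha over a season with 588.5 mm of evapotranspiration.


Approach: apply the water-use efficiency ratio, WUE = yield/ET.
WUE = 2024 / 588.5 = 3.439 kg/ha/mm
Therefore the water-use efficiency = 3.439 kg/ha/mm.


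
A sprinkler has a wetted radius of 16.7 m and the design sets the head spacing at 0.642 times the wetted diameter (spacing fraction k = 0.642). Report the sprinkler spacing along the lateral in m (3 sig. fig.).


Approach: apply the sprinkler spacing rule (spacing as a fraction of wetted diameter), S = k*(2*R).
S = 0.642 * (2 * 16.7) = 21.4 m
Therefore the sprinkler spacing along the lateral = 21.4 m.


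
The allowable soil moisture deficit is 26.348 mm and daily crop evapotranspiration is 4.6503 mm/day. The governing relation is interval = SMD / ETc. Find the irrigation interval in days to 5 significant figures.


interval = 26.348 / 4.6503 = 5.6659 days
Therefore the irrigation interval = 5.6659 days.


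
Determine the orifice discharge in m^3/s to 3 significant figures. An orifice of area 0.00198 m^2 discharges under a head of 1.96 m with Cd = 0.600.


Approach: apply the orifice equation, Q = Cd*A*sqrt(2*g*h).
Q = 0.600 * 0.00198 * sqrt(2*9.81*1.96) = 0.00737 m^3/s
Therefore the orifice discharge = 0.00737 m^3/s.


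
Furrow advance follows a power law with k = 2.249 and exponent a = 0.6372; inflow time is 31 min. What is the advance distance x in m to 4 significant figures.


Approach: apply the power-law advance function, x = k*t^a.
x = 2.249 * 31^0.6372 = 20.06 m
Therefore the advance distance x = 20.06 m.


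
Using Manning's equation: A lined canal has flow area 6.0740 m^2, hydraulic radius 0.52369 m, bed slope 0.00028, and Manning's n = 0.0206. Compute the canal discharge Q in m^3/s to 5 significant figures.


Approach: apply Manning's equation, Q = (1/n)*A*R^(2/3)*S^(1/2).
Q = (1/0.0206) * 6.0740 * 0.52369^(2/3) * 0.00028^(1/2) = 3.2056 m^3/s
Therefore the canal discharge Q = 3.2056 m^3/s.


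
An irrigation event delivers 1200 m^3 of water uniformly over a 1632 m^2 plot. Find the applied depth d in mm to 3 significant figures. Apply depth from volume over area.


Approach: apply depth from volume over area, d = (V/A)*1000.
d = (1200 / 1632) * 1000 = 735 mm
Therefore the applied depth d = 735 mm.


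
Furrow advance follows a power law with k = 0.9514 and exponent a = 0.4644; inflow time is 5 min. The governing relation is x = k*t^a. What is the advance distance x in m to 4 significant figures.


x = 0.9514 * 5^0.4644 = 2.009 m
Therefore the advance distance x = 2.009 m.


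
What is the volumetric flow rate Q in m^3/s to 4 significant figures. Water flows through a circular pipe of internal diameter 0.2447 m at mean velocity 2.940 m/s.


Approach: apply the continuity equation for pipe flow, Q = A * v with A = pi*(D/2)^2.
A = pi*(0.2447/2)^2 = 0.0470281 m^2
Q = 0.0470281 * 2.940 = 0.1383 m^3/s
Therefore the volumetric flow rate Q = 0.1383 m^3/s.


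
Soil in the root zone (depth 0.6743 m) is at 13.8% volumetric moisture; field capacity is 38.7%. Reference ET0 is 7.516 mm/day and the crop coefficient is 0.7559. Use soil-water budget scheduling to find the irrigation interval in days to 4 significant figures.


Approach: apply soil-water budget scheduling, SMD = (FC-theta)/100*depth*1000; ETc = ET0*Kc; interval = SMD/ETc.
Step 1 — soil moisture deficit:
  SMD = (38.7 - 13.8)/100 * 0.6743 * 1000 = 167.901 mm
Step 2 — daily crop ET (ETc = ET0*Kc):
  ETc = 7.516 * 0.7559 = 5.68134 mm/day
Step 3 — irrigation interval (SMD/ETc):
  interval = 167.901 / 5.68134 = 29.55 days
Therefore the irrigation interval = 29.55 days.


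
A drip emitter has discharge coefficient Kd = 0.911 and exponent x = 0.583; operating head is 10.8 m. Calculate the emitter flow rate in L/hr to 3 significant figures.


Approach: apply the emitter characteristic equation, q = Kd * h^x.
q = 0.911 * 10.8^0.583 = 3.65 L/hr
Therefore the emitter flow rate = 3.65 L/hr.


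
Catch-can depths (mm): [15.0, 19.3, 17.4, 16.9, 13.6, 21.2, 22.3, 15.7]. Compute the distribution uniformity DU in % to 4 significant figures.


Approach: apply the low-quarter distribution uniformity, DU = (mean of lowest quarter of readings / overall mean)*100.
sorted lowest 2 of 8: [13.6, 15.0] -> mean = 14.3000 mm
overall mean = 17.6750 mm
DU = (14.3000/17.6750)*100 = 80.91 %
Therefore the distribution uniformity DU = 80.91 %.


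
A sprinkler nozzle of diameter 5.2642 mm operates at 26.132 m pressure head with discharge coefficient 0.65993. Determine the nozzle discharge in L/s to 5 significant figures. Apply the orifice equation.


Approach: apply the orifice equation, Q = Cd*A*sqrt(2*g*h), A = pi*(d/2)^2.
A = pi*(5.2642e-3/2)^2 = 2.176480e-05 m^2
Q = 0.65993 * 2.176480e-05 * sqrt(2*9.81*26.132) * 1000 = 0.32523 L/s
Therefore the nozzle discharge = 0.32523 L/s.


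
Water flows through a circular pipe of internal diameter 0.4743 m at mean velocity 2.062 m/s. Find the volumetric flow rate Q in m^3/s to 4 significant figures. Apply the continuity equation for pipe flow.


Approach: apply the continuity equation for pipe flow, Q = A * v with A = pi*(D/2)^2.
A = pi*(0.4743/2)^2 = 0.176684 m^2
Q = 0.176684 * 2.062 = 0.3643 m^3/s
Therefore the volumetric flow rate Q = 0.3643 m^3/s.


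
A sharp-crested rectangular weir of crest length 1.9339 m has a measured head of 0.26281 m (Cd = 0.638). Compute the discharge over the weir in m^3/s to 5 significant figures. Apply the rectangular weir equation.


Approach: apply the rectangular weir equation, Q = (2/3)*Cd*L*sqrt(2g)*H^1.5.
Q = (2/3)*0.638*1.9339*sqrt(2*9.81)*0.26281^1.5 = 0.49088 m^3/s
Therefore the discharge over the weir = 0.49088 m^3/s.


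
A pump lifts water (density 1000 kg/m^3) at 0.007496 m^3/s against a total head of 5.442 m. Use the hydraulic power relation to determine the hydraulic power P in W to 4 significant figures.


Approach: apply the hydraulic power relation, P = rho*g*Q*H.
P = 1000 * 9.81 * 0.007496 * 5.442 = 400.2 W
Therefore the hydraulic power P = 400.2 W.


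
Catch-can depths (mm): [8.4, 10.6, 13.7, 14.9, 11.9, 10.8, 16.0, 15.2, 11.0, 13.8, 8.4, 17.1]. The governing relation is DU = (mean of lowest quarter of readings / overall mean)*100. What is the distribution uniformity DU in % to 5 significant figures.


sorted lowest 3 of 12: [8.4, 8.4, 10.6] -> mean = 9.133333 mm
overall mean = 12.65000 mm
DU = (9.133333/12.65000)*100 = 72.200 %
Therefore the distribution uniformity DU = 72.200 %.


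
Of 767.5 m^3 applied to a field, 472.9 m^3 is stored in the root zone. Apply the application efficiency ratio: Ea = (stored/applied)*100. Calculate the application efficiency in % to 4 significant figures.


Ea = (472.9/767.5)*100 = 61.62 %
Therefore the application efficiency = 61.62 %.


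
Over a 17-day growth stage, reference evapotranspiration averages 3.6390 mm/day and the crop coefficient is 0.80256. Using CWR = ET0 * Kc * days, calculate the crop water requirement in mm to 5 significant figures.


CWR = 3.6390 * 0.80256 * 17 = 49.649 mm
Therefore the crop water requirement = 49.649 mm.


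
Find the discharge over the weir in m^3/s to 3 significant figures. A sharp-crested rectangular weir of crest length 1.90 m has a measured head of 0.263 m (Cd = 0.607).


Approach: apply the rectangular weir equation, Q = (2/3)*Cd*L*sqrt(2g)*H^1.5.
Q = (2/3)*0.607*1.90*sqrt(2*9.81)*0.263^1.5 = 0.459 m^3/s
Therefore the discharge over the weir = 0.459 m^3/s.


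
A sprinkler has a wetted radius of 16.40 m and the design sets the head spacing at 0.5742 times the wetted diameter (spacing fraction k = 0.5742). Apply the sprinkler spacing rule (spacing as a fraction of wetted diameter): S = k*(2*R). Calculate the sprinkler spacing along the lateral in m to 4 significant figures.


S = 0.5742 * (2 * 16.40) = 18.83 m
Therefore the sprinkler spacing along the lateral = 18.83 m.


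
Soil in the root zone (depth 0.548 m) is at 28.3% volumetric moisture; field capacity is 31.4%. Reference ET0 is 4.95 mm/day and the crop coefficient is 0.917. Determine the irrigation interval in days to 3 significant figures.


Approach: apply soil-water budget scheduling, SMD = (FC-theta)/100*depth*1000; ETc = ET0*Kc; interval = SMD/ETc.
Step 1 — soil moisture deficit:
  SMD = (31.4 - 28.3)/100 * 0.548 * 1000 = 16.988 mm
Step 2 — daily crop ET (ETc = ET0*Kc):
  ETc = 4.95 * 0.917 = 4.5392 mm/day
Step 3 — irrigation interval (SMD/ETc):
  interval = 16.988 / 4.5392 = 3.74 days
Therefore the irrigation interval = 3.74 days.


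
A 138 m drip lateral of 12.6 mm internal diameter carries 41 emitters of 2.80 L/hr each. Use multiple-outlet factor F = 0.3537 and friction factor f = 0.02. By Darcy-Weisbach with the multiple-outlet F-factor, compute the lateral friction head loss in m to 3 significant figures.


Approach: apply Darcy-Weisbach with the multiple-outlet F-factor, Q = n*q/(3600*1000) m^3/s; v = Q/A; hf = F*f*(L/D)*(v^2/(2g)).
Q = 41*2.80/(3600*1000) = 3.1889e-05 m^3/s
A = pi*(12.6e-3/2)^2 = 1.2469e-04 m^2, so v = Q/A = 0.25575 m/s
hf = 0.3537*0.02*(138/0.0126)*(0.25575^2/(2*9.81)) = 0.258 m
Therefore the lateral friction head loss = 0.258 m.


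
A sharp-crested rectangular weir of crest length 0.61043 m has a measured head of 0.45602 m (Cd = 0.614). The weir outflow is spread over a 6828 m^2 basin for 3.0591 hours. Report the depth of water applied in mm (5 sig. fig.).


Approach: apply the rectangular weir equation with a volume-to-depth conversion, Q = (2/3)*Cd*L*sqrt(2g)*H^1.5; d = Q*t/A * 1000.
Step 1 — weir discharge:
  Q = (2/3)*0.614*0.61043*sqrt(2*9.81)*0.45602^1.5 = 0.3408304 m^3/s
Step 2 — volume: V = 0.3408304 * 3.0591*3600 = 3753.483 m^3
Step 3 — depth: d = V/A * 1000 = 3753.483/6828 * 1000 = 549.72 mm
Therefore the depth of water applied = 549.72 mm.


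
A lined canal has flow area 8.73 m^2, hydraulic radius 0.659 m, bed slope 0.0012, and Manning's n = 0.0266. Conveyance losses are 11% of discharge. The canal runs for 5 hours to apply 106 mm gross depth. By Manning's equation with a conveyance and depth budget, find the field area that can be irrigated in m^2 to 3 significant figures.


Approach: apply Manning's equation with a conveyance and depth budget, Q = (1/n)*A*R^(2/3)*S^(1/2); Q_field = Q*(1-loss); Area = Q_field*t/(d/1000).
Step 1 — canal discharge (Manning's equation):
  Q = (1/0.0266) * 8.73 * 0.659^(2/3) * 0.0012^(1/2) = 8.6095 m^3/s
Step 2 — delivered flow: Q_field = 8.6095*(1 - 11/100) = 7.6625 m^3/s
Step 3 — volume delivered: V = 7.6625 * 5*3600 = 137920 m^3
Step 4 — area served: A = V / (depth/1000) = 137920 / 0.106 = 1300000 m^2
Therefore the field area that can be irrigated = 1300000 m^2.


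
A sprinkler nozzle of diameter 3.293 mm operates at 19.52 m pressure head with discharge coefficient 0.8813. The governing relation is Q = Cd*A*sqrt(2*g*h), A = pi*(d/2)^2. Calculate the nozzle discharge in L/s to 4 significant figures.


A = pi*(3.293e-3/2)^2 = 8.51674e-06 m^2
Q = 0.8813 * 8.51674e-06 * sqrt(2*9.81*19.52) * 1000 = 0.1469 L/s
Therefore the nozzle discharge = 0.1469 L/s.


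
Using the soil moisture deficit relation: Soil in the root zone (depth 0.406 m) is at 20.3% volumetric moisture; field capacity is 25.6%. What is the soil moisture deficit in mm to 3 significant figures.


Approach: apply the soil moisture deficit relation, SMD = (FC - theta)/100 * depth * 1000.
SMD = (25.6 - 20.3)/100 * 0.406 * 1000 = 21.5 mm
Therefore the soil moisture deficit = 21.5 mm.


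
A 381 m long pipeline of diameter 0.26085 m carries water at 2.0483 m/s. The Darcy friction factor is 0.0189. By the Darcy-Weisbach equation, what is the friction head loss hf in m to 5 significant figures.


Approach: apply the Darcy-Weisbach equation, hf = f*(L/D)*(v^2/(2g)).
hf = 0.0189 * (381/0.26085) * (2.0483^2 / (2*9.81))
hf = 5.9032 m
Therefore the friction head loss hf = 5.9032 m.


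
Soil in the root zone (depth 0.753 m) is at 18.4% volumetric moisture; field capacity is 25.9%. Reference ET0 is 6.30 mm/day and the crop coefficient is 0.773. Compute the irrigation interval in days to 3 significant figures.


Approach: apply soil-water budget scheduling, SMD = (FC-theta)/100*depth*1000; ETc = ET0*Kc; interval = SMD/ETc.
Step 1 — soil moisture deficit:
  SMD = (25.9 - 18.4)/100 * 0.753 * 1000 = 56.475 mm
Step 2 — daily crop ET (ETc = ET0*Kc):
  ETc = 6.30 * 0.773 = 4.8699 mm/day
Step 3 — irrigation interval (SMD/ETc):
  interval = 56.475 / 4.8699 = 11.6 days
Therefore the irrigation interval = 11.6 days.


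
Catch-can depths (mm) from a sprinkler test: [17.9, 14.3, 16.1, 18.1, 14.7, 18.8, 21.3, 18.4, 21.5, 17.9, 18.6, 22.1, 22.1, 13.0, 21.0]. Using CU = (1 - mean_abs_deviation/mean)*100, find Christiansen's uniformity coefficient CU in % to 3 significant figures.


mean = 18.387 mm
mean |d_i - mean| = 2.2276 mm
CU = (1 - 2.2276/18.387)*100 = 87.9 %
Therefore Christiansen's uniformity coefficient CU = 87.9 %.


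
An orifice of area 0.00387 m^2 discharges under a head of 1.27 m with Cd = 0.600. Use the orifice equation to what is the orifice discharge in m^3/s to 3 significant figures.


Approach: apply the orifice equation, Q = Cd*A*sqrt(2*g*h).
Q = 0.600 * 0.00387 * sqrt(2*9.81*1.27) = 0.0116 m^3/s
Therefore the orifice discharge = 0.0116 m^3/s.


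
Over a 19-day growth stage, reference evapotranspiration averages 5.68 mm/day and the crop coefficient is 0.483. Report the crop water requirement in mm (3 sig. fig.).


Approach: apply the crop water requirement relation, CWR = ET0 * Kc * days.
CWR = 5.68 * 0.483 * 19 = 52.1 mm
Therefore the crop water requirement = 52.1 mm.


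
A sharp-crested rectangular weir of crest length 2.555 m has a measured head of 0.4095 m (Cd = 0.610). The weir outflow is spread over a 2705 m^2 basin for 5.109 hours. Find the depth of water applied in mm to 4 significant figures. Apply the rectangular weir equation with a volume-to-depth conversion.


Approach: apply the rectangular weir equation with a volume-to-depth conversion, Q = (2/3)*Cd*L*sqrt(2g)*H^1.5; d = Q*t/A * 1000.
Step 1 — weir discharge:
  Q = (2/3)*0.610*2.555*sqrt(2*9.81)*0.4095^1.5 = 1.20603 m^3/s
Step 2 — volume: V = 1.20603 * 5.109*3600 = 22181.9 m^3
Step 3 — depth: d = V/A * 1000 = 22181.9/2705 * 1000 = 8200 mm
Therefore the depth of water applied = 8200 mm.


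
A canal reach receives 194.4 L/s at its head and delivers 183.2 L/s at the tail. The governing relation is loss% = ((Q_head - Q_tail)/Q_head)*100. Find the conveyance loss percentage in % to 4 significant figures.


loss = ((194.4 - 183.2)/194.4)*100 = 5.761 %
Therefore the conveyance loss percentage = 5.761 %.


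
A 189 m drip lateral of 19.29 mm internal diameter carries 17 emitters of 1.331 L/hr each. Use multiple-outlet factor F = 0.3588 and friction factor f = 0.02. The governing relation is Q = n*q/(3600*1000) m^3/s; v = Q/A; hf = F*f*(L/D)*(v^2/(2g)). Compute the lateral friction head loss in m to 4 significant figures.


Q = 17*1.331/(3600*1000) = 6.28528e-06 m^3/s
A = pi*(19.29e-3/2)^2 = 2.92250e-04 m^2, so v = Q/A = 0.0215065 m/s
hf = 0.3588*0.02*(189/0.01929)*(0.0215065^2/(2*9.81)) = 0.001657 m
Therefore the lateral friction head loss = 0.001657 m.


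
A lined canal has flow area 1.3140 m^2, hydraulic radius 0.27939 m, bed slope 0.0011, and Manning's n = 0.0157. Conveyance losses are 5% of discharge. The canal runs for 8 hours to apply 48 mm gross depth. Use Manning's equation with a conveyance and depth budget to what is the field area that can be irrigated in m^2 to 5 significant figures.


Approach: apply Manning's equation with a conveyance and depth budget, Q = (1/n)*A*R^(2/3)*S^(1/2); Q_field = Q*(1-loss); Area = Q_field*t/(d/1000).
Step 1 — canal discharge (Manning's equation):
  Q = (1/0.0157) * 1.3140 * 0.27939^(2/3) * 0.0011^(1/2) = 1.186313 m^3/s
Step 2 — delivered flow: Q_field = 1.186313*(1 - 5/100) = 1.126997 m^3/s
Step 3 — volume delivered: V = 1.126997 * 8*3600 = 32457.52 m^3
Step 4 — area served: A = V / (depth/1000) = 32457.52 / 0.048 = 676200 m^2
Therefore the field area that can be irrigated = 676200 m^2.


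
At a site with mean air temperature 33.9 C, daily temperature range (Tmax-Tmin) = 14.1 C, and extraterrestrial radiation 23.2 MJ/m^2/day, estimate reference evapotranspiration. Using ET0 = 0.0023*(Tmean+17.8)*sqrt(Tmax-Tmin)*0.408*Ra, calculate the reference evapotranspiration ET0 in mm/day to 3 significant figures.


ET0 = 0.0023*(33.9+17.8)*sqrt(14.1)*0.408*23.2 = 4.23 mm/day
Therefore the reference evapotranspiration ET0 = 4.23 mm/day.


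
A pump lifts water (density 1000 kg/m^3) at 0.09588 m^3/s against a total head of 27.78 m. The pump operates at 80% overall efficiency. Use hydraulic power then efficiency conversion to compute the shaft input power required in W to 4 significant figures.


Approach: apply hydraulic power then efficiency conversion, P = rho*g*Q*H; P_in = P/eta.
Step 1 — hydraulic power (P = rho*g*Q*H):
  P = 1000 * 9.81 * 0.09588 * 27.78 = 26129.4 W
Step 2 — input power: P_in = P/eta = 26129.4 / 0.8 = 32660 W
Therefore the shaft input power required = 32660 W.


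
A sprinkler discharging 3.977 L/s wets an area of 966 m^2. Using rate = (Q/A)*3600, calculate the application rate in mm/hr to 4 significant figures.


rate = (3.977 / 966) * 3600 = 14.82 mm/hr
Therefore the application rate = 14.82 mm/hr.


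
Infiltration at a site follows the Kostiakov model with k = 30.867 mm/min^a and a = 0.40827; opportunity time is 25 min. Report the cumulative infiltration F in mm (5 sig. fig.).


Approach: apply the Kostiakov infiltration equation, F = k*t^a.
F = 30.867 * 25^0.40827 = 114.88 mm
Therefore the cumulative infiltration F = 114.88 mm.


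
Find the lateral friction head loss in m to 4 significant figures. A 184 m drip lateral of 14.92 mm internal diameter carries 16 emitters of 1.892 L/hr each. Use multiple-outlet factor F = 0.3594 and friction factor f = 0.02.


Approach: apply Darcy-Weisbach with the multiple-outlet F-factor, Q = n*q/(3600*1000) m^3/s; v = Q/A; hf = F*f*(L/D)*(v^2/(2g)).
Q = 16*1.892/(3600*1000) = 8.40889e-06 m^3/s
A = pi*(14.92e-3/2)^2 = 1.74835e-04 m^2, so v = Q/A = 0.0480962 m/s
hf = 0.3594*0.02*(184/0.01492)*(0.0480962^2/(2*9.81)) = 0.01045 m
Therefore the lateral friction head loss = 0.01045 m.


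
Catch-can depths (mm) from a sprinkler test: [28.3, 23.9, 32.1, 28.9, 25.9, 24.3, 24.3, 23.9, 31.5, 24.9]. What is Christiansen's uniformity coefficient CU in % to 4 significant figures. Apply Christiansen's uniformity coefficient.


Approach: apply Christiansen's uniformity coefficient, CU = (1 - mean_abs_deviation/mean)*100.
mean = 26.8000 mm
mean |d_i - mean| = 2.72000 mm
CU = (1 - 2.72000/26.8000)*100 = 89.85 %
Therefore Christiansen's uniformity coefficient CU = 89.85 %.


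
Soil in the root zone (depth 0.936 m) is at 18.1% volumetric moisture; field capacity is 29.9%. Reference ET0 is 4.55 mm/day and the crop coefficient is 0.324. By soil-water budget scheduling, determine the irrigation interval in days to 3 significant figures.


Approach: apply soil-water budget scheduling, SMD = (FC-theta)/100*depth*1000; ETc = ET0*Kc; interval = SMD/ETc.
Step 1 — soil moisture deficit:
  SMD = (29.9 - 18.1)/100 * 0.936 * 1000 = 110.45 mm
Step 2 — daily crop ET (ETc = ET0*Kc):
  ETc = 4.55 * 0.324 = 1.4742 mm/day
Step 3 — irrigation interval (SMD/ETc):
  interval = 110.45 / 1.4742 = 74.9 days
Therefore the irrigation interval = 74.9 days.


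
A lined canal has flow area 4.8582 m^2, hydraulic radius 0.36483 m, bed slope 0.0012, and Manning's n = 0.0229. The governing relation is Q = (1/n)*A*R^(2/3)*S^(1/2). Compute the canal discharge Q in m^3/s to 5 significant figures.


Q = (1/0.0229) * 4.8582 * 0.36483^(2/3) * 0.0012^(1/2) = 3.7522 m^3/s
Therefore the canal discharge Q = 3.7522 m^3/s.


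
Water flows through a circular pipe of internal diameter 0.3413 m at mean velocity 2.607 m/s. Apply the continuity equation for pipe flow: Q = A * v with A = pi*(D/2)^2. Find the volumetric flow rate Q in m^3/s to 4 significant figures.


A = pi*(0.3413/2)^2 = 0.0914876 m^2
Q = 0.0914876 * 2.607 = 0.2385 m^3/s
Therefore the volumetric flow rate Q = 0.2385 m^3/s.


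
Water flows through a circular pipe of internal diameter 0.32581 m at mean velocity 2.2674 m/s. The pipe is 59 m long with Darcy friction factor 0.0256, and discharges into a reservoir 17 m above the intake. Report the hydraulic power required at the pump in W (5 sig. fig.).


Approach: apply continuity + Darcy-Weisbach + hydraulic power, Q = A*v; hf = f*(L/D)*(v^2/(2g)); H = static + hf; P = rho*g*Q*H.
Step 1 — flow rate (continuity, Q = A*v):
  A = pi*(0.32581/2)^2 = 0.08337171 m^2
  Q = 0.08337171 * 2.2674 = 0.1890370 m^3/s
Step 2 — friction head loss (Darcy-Weisbach):
  hf = 0.0256 * (59/0.32581) * (2.2674^2 / (2*9.81))
  hf = 1.214744 m
Step 3 — total head: H = 17 + 1.214744 = 18.21474 m
Step 4 — hydraulic power (P = rho*g*Q*H):
  P = 1000 * 9.81 * 0.1890370 * 18.21474 = 33778 W
Therefore the hydraulic power required at the pump = 33778 W.


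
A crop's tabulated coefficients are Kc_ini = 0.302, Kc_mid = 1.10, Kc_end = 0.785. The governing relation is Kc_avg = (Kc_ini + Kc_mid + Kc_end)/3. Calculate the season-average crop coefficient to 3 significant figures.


Kc_avg = (0.302 + 1.10 + 0.785)/3 = 0.729
Therefore the season-average crop coefficient = 0.729.


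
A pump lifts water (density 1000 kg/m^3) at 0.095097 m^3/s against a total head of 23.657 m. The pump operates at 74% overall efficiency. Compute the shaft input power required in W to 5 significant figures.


Approach: apply hydraulic power then efficiency conversion, P = rho*g*Q*H; P_in = P/eta.
Step 1 — hydraulic power (P = rho*g*Q*H):
  P = 1000 * 9.81 * 0.095097 * 23.657 = 22069.65 W
Step 2 — input power: P_in = P/eta = 22069.65 / 0.74 = 29824 W
Therefore the shaft input power required = 29824 W.


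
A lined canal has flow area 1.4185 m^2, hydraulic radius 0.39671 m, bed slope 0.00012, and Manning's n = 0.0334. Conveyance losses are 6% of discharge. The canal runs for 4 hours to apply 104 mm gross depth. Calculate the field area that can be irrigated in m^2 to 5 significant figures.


Approach: apply Manning's equation with a conveyance and depth budget, Q = (1/n)*A*R^(2/3)*S^(1/2); Q_field = Q*(1-loss); Area = Q_field*t/(d/1000).
Step 1 — canal discharge (Manning's equation):
  Q = (1/0.0334) * 1.4185 * 0.39671^(2/3) * 0.00012^(1/2) = 0.2511822 m^3/s
Step 2 — delivered flow: Q_field = 0.2511822*(1 - 6/100) = 0.2361113 m^3/s
Step 3 — volume delivered: V = 0.2361113 * 4*3600 = 3400.003 m^3
Step 4 — area served: A = V / (depth/1000) = 3400.003 / 0.104 = 32692 m^2
Therefore the field area that can be irrigated = 32692 m^2.


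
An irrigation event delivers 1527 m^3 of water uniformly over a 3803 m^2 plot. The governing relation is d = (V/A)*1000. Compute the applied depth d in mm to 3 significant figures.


d = (1527 / 3803) * 1000 = 402 mm
Therefore the applied depth d = 402 mm.


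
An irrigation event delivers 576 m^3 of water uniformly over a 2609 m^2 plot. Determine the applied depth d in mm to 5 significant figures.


Approach: apply depth from volume over area, d = (V/A)*1000.
d = (576 / 2609) * 1000 = 220.77 mm
Therefore the applied depth d = 220.77 mm.


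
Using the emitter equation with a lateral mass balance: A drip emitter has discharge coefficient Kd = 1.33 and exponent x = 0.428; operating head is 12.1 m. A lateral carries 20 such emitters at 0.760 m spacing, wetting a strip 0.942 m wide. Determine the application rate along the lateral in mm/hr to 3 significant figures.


Approach: apply the emitter equation with a lateral mass balance, q = Kd*h^x; Q = n*q; rate = Q/(n*spacing*width).
Step 1 — single emitter flow (q = Kd*h^x):
  q = 1.33 * 12.1^0.428 = 3.8662 L/hr
Step 2 — total lateral flow: Q = 20 * 3.8662 = 77.324 L/hr
Step 3 — wetted area: A = 20 * 0.760 * 0.942 = 14.318 m^2
Step 4 — application rate: Q/A = 77.324/14.318 = 5.40 mm/hr
Therefore the application rate along the lateral = 5.40 mm/hr.


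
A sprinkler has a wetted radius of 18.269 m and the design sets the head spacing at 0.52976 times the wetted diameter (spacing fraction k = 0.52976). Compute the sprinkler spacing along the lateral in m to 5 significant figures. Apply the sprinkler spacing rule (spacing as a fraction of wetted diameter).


Approach: apply the sprinkler spacing rule (spacing as a fraction of wetted diameter), S = k*(2*R).
S = 0.52976 * (2 * 18.269) = 19.356 m
Therefore the sprinkler spacing along the lateral = 19.356 m.
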